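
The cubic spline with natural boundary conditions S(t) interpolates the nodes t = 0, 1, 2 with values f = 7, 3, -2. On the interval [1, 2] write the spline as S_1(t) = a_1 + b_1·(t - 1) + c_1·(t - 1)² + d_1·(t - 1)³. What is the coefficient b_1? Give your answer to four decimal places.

-4.5000

Put σ_i = S'' at the i-th knot. Here h = (1, 1) and Δ = (-4, -5), so the interior equations h_(i-1)·σ_(i-1) + 2(h_(i-1)+h_i)·σ_i + h_i·σ_(i+1) = 6(Δ_i − Δ_(i-1)) read
  1·σ_0 + 4·σ_1 + 1·σ_2 = 6(Δ_1 - Δ_0) = -6
Natural end conditions: σ_0 = σ_2 = 0.
Solving the tridiagonal system: σ_0 = 0, σ_1 = -3/2, σ_2 = 0.
On [1, 2], with S_1(t) = a_1 + b_1·(t - 1) + c_1·(t - 1)² + d_1·(t - 1)³: c_1 = σ_1/2 = -3/4, d_1 = (σ_2 - σ_1)/(6h_1) = 1/4, b_1 = Δ_1 - h_1(2σ_1 + σ_2)/6 = -9/2.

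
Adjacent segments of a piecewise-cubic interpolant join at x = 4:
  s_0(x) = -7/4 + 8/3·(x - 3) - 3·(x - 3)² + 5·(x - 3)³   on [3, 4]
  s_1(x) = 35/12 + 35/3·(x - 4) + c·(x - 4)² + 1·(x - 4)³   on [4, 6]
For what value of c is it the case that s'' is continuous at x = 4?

12

s_0''(x) = -6 + 30·(x - 3), so s_0''(4) = 24. On the right, s_1''(4) = 2c, so c = 12.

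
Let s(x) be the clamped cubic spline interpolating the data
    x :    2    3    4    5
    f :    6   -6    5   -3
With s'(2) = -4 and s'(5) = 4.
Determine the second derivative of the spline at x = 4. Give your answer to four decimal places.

-61.0667

Put M_i = s'' at the i-th knot. Here h = (1, 1, 1) and Δ = (-12, 11, -8), so the interior equations h_(i-1)·M_(i-1) + 2(h_(i-1)+h_i)·M_i + h_i·M_(i+1) = 6(Δ_i − Δ_(i-1)) read
  1·M_0 + 4·M_1 + 1·M_2 = 6(Δ_1 - Δ_0) = 138
  1·M_1 + 4·M_2 + 1·M_3 = 6(Δ_2 - Δ_1) = -114
Clamped end conditions give two more equations: 2h_0·M_0 + h_0·M_1 = 6(Δ_0 - s'(2)) = -48 and h_2·M_2 + 2h_2·M_3 = 6(s'(5) - Δ_2) = 72.
Hence M_0 = -838/15, M_1 = 956/15, M_2 = -916/15, M_3 = 998/15.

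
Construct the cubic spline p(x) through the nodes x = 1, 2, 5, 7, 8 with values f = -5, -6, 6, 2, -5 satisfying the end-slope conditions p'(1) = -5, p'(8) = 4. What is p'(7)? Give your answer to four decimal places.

-9.8649

Put m_i = p'' at the i-th knot. Here h = (1, 3, 2, 1) and Δ = (-1, 4, -2, -7), so the interior equations h_(i-1)·m_(i-1) + 2(h_(i-1)+h_i)·m_i + h_i·m_(i+1) = 6(Δ_i − Δ_(i-1)) read
  1·m_0 + 8·m_1 + 3·m_2 = 6(Δ_1 - Δ_0) = 30
  3·m_1 + 10·m_2 + 2·m_3 = 6(Δ_2 - Δ_1) = -36
  2·m_2 + 6·m_3 + 1·m_4 = 6(Δ_3 - Δ_2) = -30
Clamped end conditions give two more equations: 2h_0·m_0 + h_0·m_1 = 6(Δ_0 - p'(1)) = 24 and h_3·m_3 + 2h_3·m_4 = 6(p'(8) - Δ_3) = 66.
Solving: m_0 = 381/37, m_1 = 126/37, m_2 = -93/37, m_3 = -390/37, m_4 = 1416/37.
On [7, 8], p'(x) = b_3 + 2c_3·(x - 7) + 3d_3·(x - 7)² with b_3 = Δ_3 - h_3(2m_3 + m_4)/6 = -365/37, c_3 = m_3/2 = -195/37, d_3 = (m_4 - m_3)/(6h_3) = 301/37. So p'(7) = -365/37.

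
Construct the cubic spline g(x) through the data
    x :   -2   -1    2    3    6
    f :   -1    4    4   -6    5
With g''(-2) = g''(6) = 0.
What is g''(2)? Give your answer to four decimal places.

-8.7407

Put σ_i = g'' at the i-th knot. Here h = (1, 3, 1, 3) and Δ = (5, 0, -10, 11/3), so the interior equations h_(i-1)·σ_(i-1) + 2(h_(i-1)+h_i)·σ_i + h_i·σ_(i+1) = 6(Δ_i − Δ_(i-1)) read
  1·σ_0 + 8·σ_1 + 3·σ_2 = 6(Δ_1 - Δ_0) = -30
  3·σ_1 + 8·σ_2 + 1·σ_3 = 6(Δ_2 - Δ_1) = -60
  1·σ_2 + 8·σ_3 + 3·σ_4 = 6(Δ_3 - Δ_2) = 82
Natural end conditions: σ_0 = σ_4 = 0.
Forward elimination and back-substitution give σ_0 = 0, σ_1 = -17/36, σ_2 = -236/27, σ_3 = 1225/108, σ_4 = 0.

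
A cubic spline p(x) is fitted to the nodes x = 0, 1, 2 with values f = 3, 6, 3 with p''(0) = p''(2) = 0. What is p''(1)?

-9

Write M_i for p''(x_i). With h_i = 1, 1 and divided differences Δ_i = 3, -3, the continuity of p' gives the tridiagonal system
  1·M_0 + 4·M_1 + 1·M_2 = 6(Δ_1 - Δ_0) = -36
Natural end conditions: M_0 = M_2 = 0.
Solving the tridiagonal system: M_0 = 0, M_1 = -9, M_2 = 0.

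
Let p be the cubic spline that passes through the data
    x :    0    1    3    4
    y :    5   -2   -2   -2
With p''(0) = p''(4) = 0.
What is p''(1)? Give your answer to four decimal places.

Put σ_i = p'' at the i-th knot. Here h = (1, 2, 1) and Δ = (-7, 0, 0), so the interior equations h_(i-1)·σ_(i-1) + 2(h_(i-1)+h_i)·σ_i + h_i·σ_(i+1) = 6(Δ_i − Δ_(i-1)) read
  1·σ_0 + 6·σ_1 + 2·σ_2 = 6(Δ_1 - Δ_0) = 42
  2·σ_1 + 6·σ_2 + 1·σ_3 = 6(Δ_2 - Δ_1) = 0
Natural end conditions: σ_0 = σ_3 = 0.
Forward elimination and back-substitution give σ_0 = 0, σ_1 = 63/8, σ_2 = -21/8, σ_3 = 0.

7.8750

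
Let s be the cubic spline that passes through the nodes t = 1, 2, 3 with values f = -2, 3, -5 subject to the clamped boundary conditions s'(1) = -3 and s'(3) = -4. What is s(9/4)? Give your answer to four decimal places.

Let M_i = s''(x_i). Step sizes h_i = 1, 1; slopes of the chords Δ_i = (y_(i+1) - y_i)/h_i = 5, -8.
  1·M_0 + 4·M_1 + 1·M_2 = 6(Δ_1 - Δ_0) = -78
Clamped end conditions give two more equations: 2h_0·M_0 + h_0·M_1 = 6(Δ_0 - s'(1)) = 48 and h_1·M_1 + 2h_1·M_2 = 6(s'(3) - Δ_1) = 24.
Solving: M_0 = 43, M_1 = -38, M_2 = 31.
On [2, 3], s(t) = 3 - 1/2·(t - 2) - 19·(t - 2)² + 23/2·(t - 2)³.
With (t - 2) = 1/4: s(9/4) = 239/128.

1.8672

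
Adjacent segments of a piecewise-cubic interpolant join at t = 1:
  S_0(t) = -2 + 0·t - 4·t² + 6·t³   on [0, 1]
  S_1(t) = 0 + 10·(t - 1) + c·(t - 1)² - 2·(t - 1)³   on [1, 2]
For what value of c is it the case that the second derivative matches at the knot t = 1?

14

S_0''(t) = -8 + 36·t, so S_0''(1) = 28. On the right, S_1''(1) = 2c, so c = 14.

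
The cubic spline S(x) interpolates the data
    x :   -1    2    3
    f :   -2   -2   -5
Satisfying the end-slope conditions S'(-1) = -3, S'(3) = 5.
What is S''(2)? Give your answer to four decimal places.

Write M_i for S''(x_i). With h_i = 3, 1 and divided differences Δ_i = 0, -3, the continuity of S' gives the tridiagonal system
  3·M_0 + 8·M_1 + 1·M_2 = 6(Δ_1 - Δ_0) = -18
Clamped end conditions give two more equations: 2h_0·M_0 + h_0·M_1 = 6(Δ_0 - S'(-1)) = 18 and h_1·M_1 + 2h_1·M_2 = 6(S'(3) - Δ_1) = 48.
Hence M_0 = 29/4, M_1 = -17/2, M_2 = 113/4.

-8.5000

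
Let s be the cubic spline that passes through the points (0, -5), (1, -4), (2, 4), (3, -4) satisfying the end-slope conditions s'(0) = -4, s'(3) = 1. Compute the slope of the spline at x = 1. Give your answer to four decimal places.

Write M_i for s''(x_i). With h_i = 1, 1, 1 and divided differences Δ_i = 1, 8, -8, the continuity of s' gives the tridiagonal system
  1·M_0 + 4·M_1 + 1·M_2 = 6(Δ_1 - Δ_0) = 42
  1·M_1 + 4·M_2 + 1·M_3 = 6(Δ_2 - Δ_1) = -96
Clamped end conditions give two more equations: 2h_0·M_0 + h_0·M_1 = 6(Δ_0 - s'(0)) = 30 and h_2·M_2 + 2h_2·M_3 = 6(s'(3) - Δ_2) = 54.
Solving: M_0 = 16/3, M_1 = 58/3, M_2 = -122/3, M_3 = 142/3.
On [1, 2], s'(x) = b_1 + 2c_1·(x - 1) + 3d_1·(x - 1)² with b_1 = Δ_1 - h_1(2M_1 + M_2)/6 = 25/3, c_1 = M_1/2 = 29/3, d_1 = (M_2 - M_1)/(6h_1) = -10. So s'(1) = 25/3.

8.3333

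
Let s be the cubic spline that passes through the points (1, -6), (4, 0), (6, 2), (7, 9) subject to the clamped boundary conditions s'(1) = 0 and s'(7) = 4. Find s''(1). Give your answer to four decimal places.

Write σ_i for s''(x_i). With h_i = 3, 2, 1 and divided differences Δ_i = 2, 1, 7, the continuity of s' gives the tridiagonal system
  3·σ_0 + 10·σ_1 + 2·σ_2 = 6(Δ_1 - Δ_0) = -6
  2·σ_1 + 6·σ_2 + 1·σ_3 = 6(Δ_2 - Δ_1) = 36
Clamped end conditions give two more equations: 2h_0·σ_0 + h_0·σ_1 = 6(Δ_0 - s'(1)) = 12 and h_2·σ_2 + 2h_2·σ_3 = 6(s'(7) - Δ_2) = -18.
Solving: σ_0 = 218/57, σ_1 = -208/57, σ_2 = 542/57, σ_3 = -784/57.

3.8246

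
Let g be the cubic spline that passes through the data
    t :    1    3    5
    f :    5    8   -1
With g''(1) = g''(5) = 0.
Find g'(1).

Write σ_i for g''(x_i). With h_i = 2, 2 and divided differences Δ_i = 3/2, -9/2, the continuity of g' gives the tridiagonal system
  2·σ_0 + 8·σ_1 + 2·σ_2 = 6(Δ_1 - Δ_0) = -36
Natural end conditions: σ_0 = σ_2 = 0.
Hence σ_0 = 0, σ_1 = -9/2, σ_2 = 0.
On [1, 3], g'(t) = b_0 + 2c_0·(t - 1) + 3d_0·(t - 1)² with b_0 = Δ_0 - h_0(2σ_0 + σ_1)/6 = 3, c_0 = σ_0/2 = 0, d_0 = (σ_1 - σ_0)/(6h_0) = -3/8. So g'(1) = 3.

3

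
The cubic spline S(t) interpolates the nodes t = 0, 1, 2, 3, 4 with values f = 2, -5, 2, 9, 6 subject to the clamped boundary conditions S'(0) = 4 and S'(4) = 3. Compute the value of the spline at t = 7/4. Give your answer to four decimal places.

-0.9143

Write M_i for S''(x_i). With h_i = 1, 1, 1, 1 and divided differences Δ_i = -7, 7, 7, -3, the continuity of S' gives the tridiagonal system
  1·M_0 + 4·M_1 + 1·M_2 = 6(Δ_1 - Δ_0) = 84
  1·M_1 + 4·M_2 + 1·M_3 = 6(Δ_2 - Δ_1) = 0
  1·M_2 + 4·M_3 + 1·M_4 = 6(Δ_3 - Δ_2) = -60
Clamped end conditions give two more equations: 2h_0·M_0 + h_0·M_1 = 6(Δ_0 - S'(0)) = -66 and h_3·M_3 + 2h_3·M_4 = 6(S'(4) - Δ_3) = 36.
Solving: M_0 = -1405/28, M_1 = 481/14, M_2 = -13/4, M_3 = -299/14, M_4 = 803/28.
On [1, 2], S(t) = -5 - 219/56·(t - 1) + 481/28·(t - 1)² - 351/56·(t - 1)³.
With (t - 1) = 3/4: S(7/4) = -3277/3584.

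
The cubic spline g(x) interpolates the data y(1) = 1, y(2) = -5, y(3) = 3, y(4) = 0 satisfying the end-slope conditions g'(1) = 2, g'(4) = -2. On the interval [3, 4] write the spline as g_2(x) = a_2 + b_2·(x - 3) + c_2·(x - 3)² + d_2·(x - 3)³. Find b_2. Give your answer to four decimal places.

4.2667

Put m_i = g'' at the i-th knot. Here h = (1, 1, 1) and Δ = (-6, 8, -3), so the interior equations h_(i-1)·m_(i-1) + 2(h_(i-1)+h_i)·m_i + h_i·m_(i+1) = 6(Δ_i − Δ_(i-1)) read
  1·m_0 + 4·m_1 + 1·m_2 = 6(Δ_1 - Δ_0) = 84
  1·m_1 + 4·m_2 + 1·m_3 = 6(Δ_2 - Δ_1) = -66
Clamped end conditions give two more equations: 2h_0·m_0 + h_0·m_1 = 6(Δ_0 - g'(1)) = -48 and h_2·m_2 + 2h_2·m_3 = 6(g'(4) - Δ_2) = 6.
Solving: m_0 = -658/15, m_1 = 596/15, m_2 = -466/15, m_3 = 278/15.
On [3, 4], with g_2(x) = a_2 + b_2·(x - 3) + c_2·(x - 3)² + d_2·(x - 3)³: c_2 = m_2/2 = -233/15, d_2 = (m_3 - m_2)/(6h_2) = 124/15, b_2 = Δ_2 - h_2(2m_2 + m_3)/6 = 64/15.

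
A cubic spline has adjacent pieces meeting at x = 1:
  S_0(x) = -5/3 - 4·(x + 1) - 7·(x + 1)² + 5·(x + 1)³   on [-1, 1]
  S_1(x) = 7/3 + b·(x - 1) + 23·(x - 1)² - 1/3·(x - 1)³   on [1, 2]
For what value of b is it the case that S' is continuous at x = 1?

S_0'(x) = -4 - 14·(x + 1) + 15·(x + 1)², so S_0'(1) = 28. On the right, S_1'(1) = b, so b = 28.

28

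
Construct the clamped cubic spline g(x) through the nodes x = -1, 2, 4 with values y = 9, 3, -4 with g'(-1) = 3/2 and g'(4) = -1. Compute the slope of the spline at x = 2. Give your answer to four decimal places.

-4.3500

Let M_i = g''(x_i). Step sizes h_i = 3, 2; slopes of the chords Δ_i = (y_(i+1) - y_i)/h_i = -2, -7/2.
  3·M_0 + 10·M_1 + 2·M_2 = 6(Δ_1 - Δ_0) = -9
Clamped end conditions give two more equations: 2h_0·M_0 + h_0·M_1 = 6(Δ_0 - g'(-1)) = -21 and h_1·M_1 + 2h_1·M_2 = 6(g'(4) - Δ_1) = 15.
Solving the tridiagonal system: M_0 = -31/10, M_1 = -4/5, M_2 = 83/20.
On [2, 4], g'(x) = b_1 + 2c_1·(x - 2) + 3d_1·(x - 2)² with b_1 = Δ_1 - h_1(2M_1 + M_2)/6 = -87/20, c_1 = M_1/2 = -2/5, d_1 = (M_2 - M_1)/(6h_1) = 33/80. So g'(2) = -87/20.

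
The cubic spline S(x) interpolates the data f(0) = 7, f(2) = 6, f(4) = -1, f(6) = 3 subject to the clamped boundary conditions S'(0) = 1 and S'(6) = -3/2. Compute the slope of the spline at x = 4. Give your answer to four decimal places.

Put M_i = S'' at the i-th knot. Here h = (2, 2, 2) and Δ = (-1/2, -7/2, 2), so the interior equations h_(i-1)·M_(i-1) + 2(h_(i-1)+h_i)·M_i + h_i·M_(i+1) = 6(Δ_i − Δ_(i-1)) read
  2·M_0 + 8·M_1 + 2·M_2 = 6(Δ_1 - Δ_0) = -18
  2·M_1 + 8·M_2 + 2·M_3 = 6(Δ_2 - Δ_1) = 33
Clamped end conditions give two more equations: 2h_0·M_0 + h_0·M_1 = 6(Δ_0 - S'(0)) = -9 and h_2·M_2 + 2h_2·M_3 = 6(S'(6) - Δ_2) = -21.
Hence M_0 = -7/30, M_1 = -121/30, M_2 = 221/30, M_3 = -134/15.
On [4, 6], S'(x) = b_2 + 2c_2·(x - 4) + 3d_2·(x - 4)² with b_2 = Δ_2 - h_2(2M_2 + M_3)/6 = 1/15, c_2 = M_2/2 = 221/60, d_2 = (M_3 - M_2)/(6h_2) = -163/120. So S'(4) = 1/15.

0.0667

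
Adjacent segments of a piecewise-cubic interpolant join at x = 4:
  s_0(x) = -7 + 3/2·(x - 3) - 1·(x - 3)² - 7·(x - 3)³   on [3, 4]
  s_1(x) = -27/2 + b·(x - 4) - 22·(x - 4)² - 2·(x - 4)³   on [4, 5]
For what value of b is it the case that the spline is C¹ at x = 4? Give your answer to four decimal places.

-21.5000

s_0'(x) = 3/2 - 2·(x - 3) - 21·(x - 3)², so s_0'(4) = -43/2. On the right, s_1'(4) = b, so b = -43/2.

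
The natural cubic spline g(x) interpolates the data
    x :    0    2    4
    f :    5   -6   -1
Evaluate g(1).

-2

Put M_i = g'' at the i-th knot. Here h = (2, 2) and Δ = (-11/2, 5/2), so the interior equations h_(i-1)·M_(i-1) + 2(h_(i-1)+h_i)·M_i + h_i·M_(i+1) = 6(Δ_i − Δ_(i-1)) read
  2·M_0 + 8·M_1 + 2·M_2 = 6(Δ_1 - Δ_0) = 48
Natural end conditions: M_0 = M_2 = 0.
Solving: M_0 = 0, M_1 = 6, M_2 = 0.
On [0, 2], g(x) = 5 - 15/2·x + 0·x² + 1/2·x³.
With x = 1: g(1) = -2.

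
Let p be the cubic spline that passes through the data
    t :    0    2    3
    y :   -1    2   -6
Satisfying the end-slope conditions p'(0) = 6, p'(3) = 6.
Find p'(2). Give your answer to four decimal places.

-10.2500

Put M_i = p'' at the i-th knot. Here h = (2, 1) and Δ = (3/2, -8), so the interior equations h_(i-1)·M_(i-1) + 2(h_(i-1)+h_i)·M_i + h_i·M_(i+1) = 6(Δ_i − Δ_(i-1)) read
  2·M_0 + 6·M_1 + 1·M_2 = 6(Δ_1 - Δ_0) = -57
Clamped end conditions give two more equations: 2h_0·M_0 + h_0·M_1 = 6(Δ_0 - p'(0)) = -27 and h_1·M_1 + 2h_1·M_2 = 6(p'(3) - Δ_1) = 84.
Solving: M_0 = 11/4, M_1 = -19, M_2 = 103/2.
On [2, 3], p'(t) = b_1 + 2c_1·(t - 2) + 3d_1·(t - 2)² with b_1 = Δ_1 - h_1(2M_1 + M_2)/6 = -41/4, c_1 = M_1/2 = -19/2, d_1 = (M_2 - M_1)/(6h_1) = 47/4. So p'(2) = -41/4.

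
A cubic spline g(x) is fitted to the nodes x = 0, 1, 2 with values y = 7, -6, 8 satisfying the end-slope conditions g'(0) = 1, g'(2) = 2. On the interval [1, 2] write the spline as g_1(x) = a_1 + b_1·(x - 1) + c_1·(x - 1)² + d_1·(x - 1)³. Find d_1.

Write m_i for g''(x_i). With h_i = 1, 1 and divided differences Δ_i = -13, 14, the continuity of g' gives the tridiagonal system
  1·m_0 + 4·m_1 + 1·m_2 = 6(Δ_1 - Δ_0) = 162
Clamped end conditions give two more equations: 2h_0·m_0 + h_0·m_1 = 6(Δ_0 - g'(0)) = -84 and h_1·m_1 + 2h_1·m_2 = 6(g'(2) - Δ_1) = -72.
Forward elimination and back-substitution give m_0 = -82, m_1 = 80, m_2 = -76.
On [1, 2], with g_1(x) = a_1 + b_1·(x - 1) + c_1·(x - 1)² + d_1·(x - 1)³: c_1 = m_1/2 = 40, d_1 = (m_2 - m_1)/(6h_1) = -26, b_1 = Δ_1 - h_1(2m_1 + m_2)/6 = 0.

-26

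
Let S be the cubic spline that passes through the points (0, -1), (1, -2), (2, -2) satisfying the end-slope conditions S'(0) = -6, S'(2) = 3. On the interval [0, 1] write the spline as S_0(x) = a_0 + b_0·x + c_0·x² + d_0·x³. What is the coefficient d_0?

Write σ_i for S''(x_i). With h_i = 1, 1 and divided differences Δ_i = -1, 0, the continuity of S' gives the tridiagonal system
  1·σ_0 + 4·σ_1 + 1·σ_2 = 6(Δ_1 - Δ_0) = 6
Clamped end conditions give two more equations: 2h_0·σ_0 + h_0·σ_1 = 6(Δ_0 - S'(0)) = 30 and h_1·σ_1 + 2h_1·σ_2 = 6(S'(2) - Δ_1) = 18.
Solving the tridiagonal system: σ_0 = 18, σ_1 = -6, σ_2 = 12.
On [0, 1], with S_0(x) = a_0 + b_0·x + c_0·x² + d_0·x³: c_0 = σ_0/2 = 9, d_0 = (σ_1 - σ_0)/(6h_0) = -4, b_0 = Δ_0 - h_0(2σ_0 + σ_1)/6 = -6.

-4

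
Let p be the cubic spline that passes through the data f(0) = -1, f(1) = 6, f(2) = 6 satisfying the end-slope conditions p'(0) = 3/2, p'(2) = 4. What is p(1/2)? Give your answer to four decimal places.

2.2031

Put m_i = p'' at the i-th knot. Here h = (1, 1) and Δ = (7, 0), so the interior equations h_(i-1)·m_(i-1) + 2(h_(i-1)+h_i)·m_i + h_i·m_(i+1) = 6(Δ_i − Δ_(i-1)) read
  1·m_0 + 4·m_1 + 1·m_2 = 6(Δ_1 - Δ_0) = -42
Clamped end conditions give two more equations: 2h_0·m_0 + h_0·m_1 = 6(Δ_0 - p'(0)) = 33 and h_1·m_1 + 2h_1·m_2 = 6(p'(2) - Δ_1) = 24.
Hence m_0 = 113/4, m_1 = -47/2, m_2 = 95/4.
On [0, 1], p(x) = -1 + 3/2·x + 113/8·x² - 69/8·x³.
With x = 1/2: p(1/2) = 141/64.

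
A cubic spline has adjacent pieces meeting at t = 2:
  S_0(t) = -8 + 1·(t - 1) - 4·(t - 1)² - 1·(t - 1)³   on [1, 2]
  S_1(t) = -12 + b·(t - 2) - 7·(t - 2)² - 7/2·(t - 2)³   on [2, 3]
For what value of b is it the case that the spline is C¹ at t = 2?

S_0'(t) = 1 - 8·(t - 1) - 3·(t - 1)², so S_0'(2) = -10. On the right, S_1'(2) = b, so b = -10.

-10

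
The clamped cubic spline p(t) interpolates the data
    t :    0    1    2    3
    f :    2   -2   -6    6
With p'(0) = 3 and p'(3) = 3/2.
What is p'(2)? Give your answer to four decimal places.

7.8000

Write σ_i for p''(x_i). With h_i = 1, 1, 1 and divided differences Δ_i = -4, -4, 12, the continuity of p' gives the tridiagonal system
  1·σ_0 + 4·σ_1 + 1·σ_2 = 6(Δ_1 - Δ_0) = 0
  1·σ_1 + 4·σ_2 + 1·σ_3 = 6(Δ_2 - Δ_1) = 96
Clamped end conditions give two more equations: 2h_0·σ_0 + h_0·σ_1 = 6(Δ_0 - p'(0)) = -42 and h_2·σ_2 + 2h_2·σ_3 = 6(p'(3) - Δ_2) = -63.
Hence σ_0 = -93/5, σ_1 = -24/5, σ_2 = 189/5, σ_3 = -252/5.
On [2, 3], p'(t) = b_2 + 2c_2·(t - 2) + 3d_2·(t - 2)² with b_2 = Δ_2 - h_2(2σ_2 + σ_3)/6 = 39/5, c_2 = σ_2/2 = 189/10, d_2 = (σ_3 - σ_2)/(6h_2) = -147/10. So p'(2) = 39/5.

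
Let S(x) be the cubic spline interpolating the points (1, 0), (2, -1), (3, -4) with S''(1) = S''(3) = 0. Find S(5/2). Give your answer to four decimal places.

Let σ_i = S''(x_i). Step sizes h_i = 1, 1; slopes of the chords Δ_i = (y_(i+1) - y_i)/h_i = -1, -3.
  1·σ_0 + 4·σ_1 + 1·σ_2 = 6(Δ_1 - Δ_0) = -12
Natural end conditions: σ_0 = σ_2 = 0.
Forward elimination and back-substitution give σ_0 = 0, σ_1 = -3, σ_2 = 0.
On [2, 3], S(x) = -1 - 2·(x - 2) - 3/2·(x - 2)² + 1/2·(x - 2)³.
With (x - 2) = 1/2: S(5/2) = -37/16.

-2.3125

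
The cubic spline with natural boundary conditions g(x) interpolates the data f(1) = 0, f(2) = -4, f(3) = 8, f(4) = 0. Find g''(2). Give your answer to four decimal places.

Put M_i = g'' at the i-th knot. Here h = (1, 1, 1) and Δ = (-4, 12, -8), so the interior equations h_(i-1)·M_(i-1) + 2(h_(i-1)+h_i)·M_i + h_i·M_(i+1) = 6(Δ_i − Δ_(i-1)) read
  1·M_0 + 4·M_1 + 1·M_2 = 6(Δ_1 - Δ_0) = 96
  1·M_1 + 4·M_2 + 1·M_3 = 6(Δ_2 - Δ_1) = -120
Natural end conditions: M_0 = M_3 = 0.
Hence M_0 = 0, M_1 = 168/5, M_2 = -192/5, M_3 = 0.

33.6000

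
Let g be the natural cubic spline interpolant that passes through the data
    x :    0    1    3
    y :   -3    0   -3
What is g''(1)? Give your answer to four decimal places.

Put σ_i = g'' at the i-th knot. Here h = (1, 2) and Δ = (3, -3/2), so the interior equations h_(i-1)·σ_(i-1) + 2(h_(i-1)+h_i)·σ_i + h_i·σ_(i+1) = 6(Δ_i − Δ_(i-1)) read
  1·σ_0 + 6·σ_1 + 2·σ_2 = 6(Δ_1 - Δ_0) = -27
Natural end conditions: σ_0 = σ_2 = 0.
Solving: σ_0 = 0, σ_1 = -9/2, σ_2 = 0.

-4.5000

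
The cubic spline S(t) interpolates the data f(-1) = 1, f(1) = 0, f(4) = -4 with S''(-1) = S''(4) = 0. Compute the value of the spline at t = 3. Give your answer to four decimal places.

-2.4444

With m_i denoting the second derivative at x_i, h_i = 2, 3, and Δ_i = (y_(i+1) − y_i)/h_i = -1/2, -4/3:
  2·m_0 + 10·m_1 + 3·m_2 = 6(Δ_1 - Δ_0) = -5
Natural end conditions: m_0 = m_2 = 0.
Hence m_0 = 0, m_1 = -1/2, m_2 = 0.
On [1, 4], S(t) = 0 - 5/6·(t - 1) - 1/4·(t - 1)² + 1/36·(t - 1)³.
With (t - 1) = 2: S(3) = -22/9.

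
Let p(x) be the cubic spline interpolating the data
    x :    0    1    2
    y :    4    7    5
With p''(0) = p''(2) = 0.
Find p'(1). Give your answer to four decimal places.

0.5000

Put M_i = p'' at the i-th knot. Here h = (1, 1) and Δ = (3, -2), so the interior equations h_(i-1)·M_(i-1) + 2(h_(i-1)+h_i)·M_i + h_i·M_(i+1) = 6(Δ_i − Δ_(i-1)) read
  1·M_0 + 4·M_1 + 1·M_2 = 6(Δ_1 - Δ_0) = -30
Natural end conditions: M_0 = M_2 = 0.
Solving the tridiagonal system: M_0 = 0, M_1 = -15/2, M_2 = 0.
On [1, 2], p'(x) = b_1 + 2c_1·(x - 1) + 3d_1·(x - 1)² with b_1 = Δ_1 - h_1(2M_1 + M_2)/6 = 1/2, c_1 = M_1/2 = -15/4, d_1 = (M_2 - M_1)/(6h_1) = 5/4. So p'(1) = 1/2.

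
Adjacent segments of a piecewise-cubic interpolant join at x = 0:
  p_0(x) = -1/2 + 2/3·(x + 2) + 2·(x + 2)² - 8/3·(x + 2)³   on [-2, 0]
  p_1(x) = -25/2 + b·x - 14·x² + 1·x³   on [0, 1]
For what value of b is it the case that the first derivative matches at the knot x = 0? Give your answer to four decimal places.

-23.3333

p_0'(x) = 2/3 + 4·(x + 2) - 8·(x + 2)², so p_0'(0) = -70/3. On the right, p_1'(0) = b, so b = -70/3.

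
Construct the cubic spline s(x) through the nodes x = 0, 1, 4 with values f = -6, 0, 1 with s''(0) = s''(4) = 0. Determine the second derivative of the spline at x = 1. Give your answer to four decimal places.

-4.2500

Let M_i = s''(x_i). Step sizes h_i = 1, 3; slopes of the chords Δ_i = (y_(i+1) - y_i)/h_i = 6, 1/3.
  1·M_0 + 8·M_1 + 3·M_2 = 6(Δ_1 - Δ_0) = -34
Natural end conditions: M_0 = M_2 = 0.
Solving: M_0 = 0, M_1 = -17/4, M_2 = 0.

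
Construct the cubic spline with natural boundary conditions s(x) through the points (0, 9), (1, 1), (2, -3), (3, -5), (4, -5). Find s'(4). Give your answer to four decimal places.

0.4643

Write σ_i for s''(x_i). With h_i = 1, 1, 1, 1 and divided differences Δ_i = -8, -4, -2, 0, the continuity of s' gives the tridiagonal system
  1·σ_0 + 4·σ_1 + 1·σ_2 = 6(Δ_1 - Δ_0) = 24
  1·σ_1 + 4·σ_2 + 1·σ_3 = 6(Δ_2 - Δ_1) = 12
  1·σ_2 + 4·σ_3 + 1·σ_4 = 6(Δ_3 - Δ_2) = 12
Natural end conditions: σ_0 = σ_4 = 0.
Hence σ_0 = 0, σ_1 = 81/14, σ_2 = 6/7, σ_3 = 39/14, σ_4 = 0.
On [3, 4], s'(x) = b_3 + 2c_3·(x - 3) + 3d_3·(x - 3)² with b_3 = Δ_3 - h_3(2σ_3 + σ_4)/6 = -13/14, c_3 = σ_3/2 = 39/28, d_3 = (σ_4 - σ_3)/(6h_3) = -13/28. So s'(4) = 13/28.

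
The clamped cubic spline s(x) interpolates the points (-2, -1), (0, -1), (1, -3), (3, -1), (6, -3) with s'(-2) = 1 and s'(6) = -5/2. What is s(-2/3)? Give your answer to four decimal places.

Write m_i for s''(x_i). With h_i = 2, 1, 2, 3 and divided differences Δ_i = 0, -2, 1, -2/3, the continuity of s' gives the tridiagonal system
  2·m_0 + 6·m_1 + 1·m_2 = 6(Δ_1 - Δ_0) = -12
  1·m_1 + 6·m_2 + 2·m_3 = 6(Δ_2 - Δ_1) = 18
  2·m_2 + 10·m_3 + 3·m_4 = 6(Δ_3 - Δ_2) = -10
Clamped end conditions give two more equations: 2h_0·m_0 + h_0·m_1 = 6(Δ_0 - s'(-2)) = -6 and h_3·m_3 + 2h_3·m_4 = 6(s'(6) - Δ_3) = -11.
Solving: m_0 = -63/302, m_1 = -390/151, m_2 = 591/151, m_3 = -219/151, m_4 = -502/453.
On [-2, 0], s(x) = -1 + 1·(x + 2) - 63/604·(x + 2)² - 239/1208·(x + 2)³.
With (x + 2) = 4/3: s(-2/3) = -1309/4077.

-0.3211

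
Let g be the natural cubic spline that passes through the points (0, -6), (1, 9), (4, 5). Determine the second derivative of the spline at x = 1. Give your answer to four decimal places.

-12.2500

Put σ_i = g'' at the i-th knot. Here h = (1, 3) and Δ = (15, -4/3), so the interior equations h_(i-1)·σ_(i-1) + 2(h_(i-1)+h_i)·σ_i + h_i·σ_(i+1) = 6(Δ_i − Δ_(i-1)) read
  1·σ_0 + 8·σ_1 + 3·σ_2 = 6(Δ_1 - Δ_0) = -98
Natural end conditions: σ_0 = σ_2 = 0.
Solving the tridiagonal system: σ_0 = 0, σ_1 = -49/4, σ_2 = 0.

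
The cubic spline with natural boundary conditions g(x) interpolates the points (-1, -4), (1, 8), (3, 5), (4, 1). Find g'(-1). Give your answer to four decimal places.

7.8182

With σ_i denoting the second derivative at x_i, h_i = 2, 2, 1, and Δ_i = (y_(i+1) − y_i)/h_i = 6, -3/2, -4:
  2·σ_0 + 8·σ_1 + 2·σ_2 = 6(Δ_1 - Δ_0) = -45
  2·σ_1 + 6·σ_2 + 1·σ_3 = 6(Δ_2 - Δ_1) = -15
Natural end conditions: σ_0 = σ_3 = 0.
Solving: σ_0 = 0, σ_1 = -60/11, σ_2 = -15/22, σ_3 = 0.
On [-1, 1], g'(x) = b_0 + 2c_0·(x + 1) + 3d_0·(x + 1)² with b_0 = Δ_0 - h_0(2σ_0 + σ_1)/6 = 86/11, c_0 = σ_0/2 = 0, d_0 = (σ_1 - σ_0)/(6h_0) = -5/11. So g'(-1) = 86/11.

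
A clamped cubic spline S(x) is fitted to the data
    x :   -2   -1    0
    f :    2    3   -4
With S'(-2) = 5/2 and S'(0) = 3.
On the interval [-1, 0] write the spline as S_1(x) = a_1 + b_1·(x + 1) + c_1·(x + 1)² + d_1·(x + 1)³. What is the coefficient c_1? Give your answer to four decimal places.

With σ_i denoting the second derivative at x_i, h_i = 1, 1, and Δ_i = (y_(i+1) − y_i)/h_i = 1, -7:
  1·σ_0 + 4·σ_1 + 1·σ_2 = 6(Δ_1 - Δ_0) = -48
Clamped end conditions give two more equations: 2h_0·σ_0 + h_0·σ_1 = 6(Δ_0 - S'(-2)) = -9 and h_1·σ_1 + 2h_1·σ_2 = 6(S'(0) - Δ_1) = 60.
Solving the tridiagonal system: σ_0 = 31/4, σ_1 = -49/2, σ_2 = 169/4.
On [-1, 0], with S_1(x) = a_1 + b_1·(x + 1) + c_1·(x + 1)² + d_1·(x + 1)³: c_1 = σ_1/2 = -49/4, d_1 = (σ_2 - σ_1)/(6h_1) = 89/8, b_1 = Δ_1 - h_1(2σ_1 + σ_2)/6 = -47/8.

-12.2500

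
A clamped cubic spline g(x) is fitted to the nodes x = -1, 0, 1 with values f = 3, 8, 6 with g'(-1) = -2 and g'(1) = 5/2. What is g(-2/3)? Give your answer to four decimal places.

3.8426

Put M_i = g'' at the i-th knot. Here h = (1, 1) and Δ = (5, -2), so the interior equations h_(i-1)·M_(i-1) + 2(h_(i-1)+h_i)·M_i + h_i·M_(i+1) = 6(Δ_i − Δ_(i-1)) read
  1·M_0 + 4·M_1 + 1·M_2 = 6(Δ_1 - Δ_0) = -42
Clamped end conditions give two more equations: 2h_0·M_0 + h_0·M_1 = 6(Δ_0 - g'(-1)) = 42 and h_1·M_1 + 2h_1·M_2 = 6(g'(1) - Δ_1) = 27.
Solving the tridiagonal system: M_0 = 135/4, M_1 = -51/2, M_2 = 105/4.
On [-1, 0], g(x) = 3 - 2·(x + 1) + 135/8·(x + 1)² - 79/8·(x + 1)³.
With (x + 1) = 1/3: g(-2/3) = 415/108.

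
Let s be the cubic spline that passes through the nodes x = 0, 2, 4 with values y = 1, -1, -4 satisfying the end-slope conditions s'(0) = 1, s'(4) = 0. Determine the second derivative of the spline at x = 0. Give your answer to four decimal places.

Put M_i = s'' at the i-th knot. Here h = (2, 2) and Δ = (-1, -3/2), so the interior equations h_(i-1)·M_(i-1) + 2(h_(i-1)+h_i)·M_i + h_i·M_(i+1) = 6(Δ_i − Δ_(i-1)) read
  2·M_0 + 8·M_1 + 2·M_2 = 6(Δ_1 - Δ_0) = -3
Clamped end conditions give two more equations: 2h_0·M_0 + h_0·M_1 = 6(Δ_0 - s'(0)) = -12 and h_1·M_1 + 2h_1·M_2 = 6(s'(4) - Δ_1) = 9.
Forward elimination and back-substitution give M_0 = -23/8, M_1 = -1/4, M_2 = 19/8.

-2.8750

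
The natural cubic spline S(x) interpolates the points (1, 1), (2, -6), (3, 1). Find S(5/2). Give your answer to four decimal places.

-3.8125

With M_i denoting the second derivative at x_i, h_i = 1, 1, and Δ_i = (y_(i+1) − y_i)/h_i = -7, 7:
  1·M_0 + 4·M_1 + 1·M_2 = 6(Δ_1 - Δ_0) = 84
Natural end conditions: M_0 = M_2 = 0.
Solving: M_0 = 0, M_1 = 21, M_2 = 0.
On [2, 3], S(x) = -6 + 0·(x - 2) + 21/2·(x - 2)² - 7/2·(x - 2)³.
With (x - 2) = 1/2: S(5/2) = -61/16.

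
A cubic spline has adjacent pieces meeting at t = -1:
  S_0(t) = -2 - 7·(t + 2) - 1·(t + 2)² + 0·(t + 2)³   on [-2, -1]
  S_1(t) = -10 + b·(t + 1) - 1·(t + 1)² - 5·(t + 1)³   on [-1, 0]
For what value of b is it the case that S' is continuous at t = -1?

-9

S_0'(t) = -7 - 2·(t + 2) + 0·(t + 2)², so S_0'(-1) = -9. On the right, S_1'(-1) = b, so b = -9.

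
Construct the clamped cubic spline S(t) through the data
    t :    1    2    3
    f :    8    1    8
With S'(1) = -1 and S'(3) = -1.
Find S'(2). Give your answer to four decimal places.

Write m_i for S''(x_i). With h_i = 1, 1 and divided differences Δ_i = -7, 7, the continuity of S' gives the tridiagonal system
  1·m_0 + 4·m_1 + 1·m_2 = 6(Δ_1 - Δ_0) = 84
Clamped end conditions give two more equations: 2h_0·m_0 + h_0·m_1 = 6(Δ_0 - S'(1)) = -36 and h_1·m_1 + 2h_1·m_2 = 6(S'(3) - Δ_1) = -48.
Solving: m_0 = -39, m_1 = 42, m_2 = -45.
On [2, 3], S'(t) = b_1 + 2c_1·(t - 2) + 3d_1·(t - 2)² with b_1 = Δ_1 - h_1(2m_1 + m_2)/6 = 1/2, c_1 = m_1/2 = 21, d_1 = (m_2 - m_1)/(6h_1) = -29/2. So S'(2) = 1/2.

0.5000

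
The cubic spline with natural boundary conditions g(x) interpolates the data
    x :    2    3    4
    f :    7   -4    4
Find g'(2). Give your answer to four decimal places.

-15.7500

Let M_i = g''(x_i). Step sizes h_i = 1, 1; slopes of the chords Δ_i = (y_(i+1) - y_i)/h_i = -11, 8.
  1·M_0 + 4·M_1 + 1·M_2 = 6(Δ_1 - Δ_0) = 114
Natural end conditions: M_0 = M_2 = 0.
Hence M_0 = 0, M_1 = 57/2, M_2 = 0.
On [2, 3], g'(x) = b_0 + 2c_0·(x - 2) + 3d_0·(x - 2)² with b_0 = Δ_0 - h_0(2M_0 + M_1)/6 = -63/4, c_0 = M_0/2 = 0, d_0 = (M_1 - M_0)/(6h_0) = 19/4. So g'(2) = -63/4.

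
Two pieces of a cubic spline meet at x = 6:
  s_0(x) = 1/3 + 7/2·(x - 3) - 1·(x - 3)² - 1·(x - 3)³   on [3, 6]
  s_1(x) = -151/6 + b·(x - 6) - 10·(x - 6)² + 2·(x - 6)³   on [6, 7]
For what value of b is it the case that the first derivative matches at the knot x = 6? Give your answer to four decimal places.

s_0'(x) = 7/2 - 2·(x - 3) - 3·(x - 3)², so s_0'(6) = -59/2. On the right, s_1'(6) = b, so b = -59/2.

-29.5000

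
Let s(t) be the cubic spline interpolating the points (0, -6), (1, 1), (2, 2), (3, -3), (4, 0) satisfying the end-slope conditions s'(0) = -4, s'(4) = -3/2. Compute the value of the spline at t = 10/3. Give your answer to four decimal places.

-2.0886

Put σ_i = s'' at the i-th knot. Here h = (1, 1, 1, 1) and Δ = (7, 1, -5, 3), so the interior equations h_(i-1)·σ_(i-1) + 2(h_(i-1)+h_i)·σ_i + h_i·σ_(i+1) = 6(Δ_i − Δ_(i-1)) read
  1·σ_0 + 4·σ_1 + 1·σ_2 = 6(Δ_1 - Δ_0) = -36
  1·σ_1 + 4·σ_2 + 1·σ_3 = 6(Δ_2 - Δ_1) = -36
  1·σ_2 + 4·σ_3 + 1·σ_4 = 6(Δ_3 - Δ_2) = 48
Clamped end conditions give two more equations: 2h_0·σ_0 + h_0·σ_1 = 6(Δ_0 - s'(0)) = 66 and h_3·σ_3 + 2h_3·σ_4 = 6(s'(4) - Δ_3) = -27.
Hence σ_0 = 2321/56, σ_1 = -473/28, σ_2 = -79/8, σ_3 = 571/28, σ_4 = -1327/56.
On [3, 4], s(t) = -3 + 17/112·(t - 3) + 571/56·(t - 3)² - 823/112·(t - 3)³.
With (t - 3) = 1/3: s(10/3) = -1579/756.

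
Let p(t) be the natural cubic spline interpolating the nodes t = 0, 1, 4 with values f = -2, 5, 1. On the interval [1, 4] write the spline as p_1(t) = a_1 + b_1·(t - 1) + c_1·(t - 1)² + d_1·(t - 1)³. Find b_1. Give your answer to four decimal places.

4.9167

With σ_i denoting the second derivative at x_i, h_i = 1, 3, and Δ_i = (y_(i+1) − y_i)/h_i = 7, -4/3:
  1·σ_0 + 8·σ_1 + 3·σ_2 = 6(Δ_1 - Δ_0) = -50
Natural end conditions: σ_0 = σ_2 = 0.
Forward elimination and back-substitution give σ_0 = 0, σ_1 = -25/4, σ_2 = 0.
On [1, 4], with p_1(t) = a_1 + b_1·(t - 1) + c_1·(t - 1)² + d_1·(t - 1)³: c_1 = σ_1/2 = -25/8, d_1 = (σ_2 - σ_1)/(6h_1) = 25/72, b_1 = Δ_1 - h_1(2σ_1 + σ_2)/6 = 59/12.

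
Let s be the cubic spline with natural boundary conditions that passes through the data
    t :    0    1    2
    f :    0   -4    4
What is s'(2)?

11

Let M_i = s''(x_i). Step sizes h_i = 1, 1; slopes of the chords Δ_i = (y_(i+1) - y_i)/h_i = -4, 8.
  1·M_0 + 4·M_1 + 1·M_2 = 6(Δ_1 - Δ_0) = 72
Natural end conditions: M_0 = M_2 = 0.
Solving: M_0 = 0, M_1 = 18, M_2 = 0.
On [1, 2], s'(t) = b_1 + 2c_1·(t - 1) + 3d_1·(t - 1)² with b_1 = Δ_1 - h_1(2M_1 + M_2)/6 = 2, c_1 = M_1/2 = 9, d_1 = (M_2 - M_1)/(6h_1) = -3. So s'(2) = 11.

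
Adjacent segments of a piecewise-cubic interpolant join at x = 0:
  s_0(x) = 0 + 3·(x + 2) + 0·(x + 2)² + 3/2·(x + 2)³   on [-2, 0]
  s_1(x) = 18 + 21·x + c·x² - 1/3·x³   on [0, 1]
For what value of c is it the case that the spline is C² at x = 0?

s_0''(x) = 0 + 9·(x + 2), so s_0''(0) = 18. On the right, s_1''(0) = 2c, so c = 9.

9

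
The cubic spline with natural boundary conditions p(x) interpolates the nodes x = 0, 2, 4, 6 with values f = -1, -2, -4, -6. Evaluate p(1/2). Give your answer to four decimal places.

Put M_i = p'' at the i-th knot. Here h = (2, 2, 2) and Δ = (-1/2, -1, -1), so the interior equations h_(i-1)·M_(i-1) + 2(h_(i-1)+h_i)·M_i + h_i·M_(i+1) = 6(Δ_i − Δ_(i-1)) read
  2·M_0 + 8·M_1 + 2·M_2 = 6(Δ_1 - Δ_0) = -3
  2·M_1 + 8·M_2 + 2·M_3 = 6(Δ_2 - Δ_1) = 0
Natural end conditions: M_0 = M_3 = 0.
Solving the tridiagonal system: M_0 = 0, M_1 = -2/5, M_2 = 1/10, M_3 = 0.
On [0, 2], p(x) = -1 - 11/30·x + 0·x² - 1/30·x³.
With x = 1/2: p(1/2) = -19/16.

-1.1875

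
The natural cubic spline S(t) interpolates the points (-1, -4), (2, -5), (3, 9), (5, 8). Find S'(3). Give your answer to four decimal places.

Put m_i = S'' at the i-th knot. Here h = (3, 1, 2) and Δ = (-1/3, 14, -1/2), so the interior equations h_(i-1)·m_(i-1) + 2(h_(i-1)+h_i)·m_i + h_i·m_(i+1) = 6(Δ_i − Δ_(i-1)) read
  3·m_0 + 8·m_1 + 1·m_2 = 6(Δ_1 - Δ_0) = 86
  1·m_1 + 6·m_2 + 2·m_3 = 6(Δ_2 - Δ_1) = -87
Natural end conditions: m_0 = m_3 = 0.
Forward elimination and back-substitution give m_0 = 0, m_1 = 603/47, m_2 = -782/47, m_3 = 0.
On [3, 5], S'(t) = b_2 + 2c_2·(t - 3) + 3d_2·(t - 3)² with b_2 = Δ_2 - h_2(2m_2 + m_3)/6 = 2987/282, c_2 = m_2/2 = -391/47, d_2 = (m_3 - m_2)/(6h_2) = 391/282. So S'(3) = 2987/282.

10.5922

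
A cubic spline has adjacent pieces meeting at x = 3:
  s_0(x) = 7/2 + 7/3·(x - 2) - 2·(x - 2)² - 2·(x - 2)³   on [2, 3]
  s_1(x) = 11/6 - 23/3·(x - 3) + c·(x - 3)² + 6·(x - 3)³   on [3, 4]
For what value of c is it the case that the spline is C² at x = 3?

s_0''(x) = -4 - 12·(x - 2), so s_0''(3) = -16. On the right, s_1''(3) = 2c, so c = -8.

-8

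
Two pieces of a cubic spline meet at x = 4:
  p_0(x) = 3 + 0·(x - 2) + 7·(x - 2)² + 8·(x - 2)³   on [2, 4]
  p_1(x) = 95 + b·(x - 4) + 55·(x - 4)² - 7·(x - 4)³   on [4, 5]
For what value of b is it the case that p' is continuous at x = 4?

124

p_0'(x) = 0 + 14·(x - 2) + 24·(x - 2)², so p_0'(4) = 124. On the right, p_1'(4) = b, so b = 124.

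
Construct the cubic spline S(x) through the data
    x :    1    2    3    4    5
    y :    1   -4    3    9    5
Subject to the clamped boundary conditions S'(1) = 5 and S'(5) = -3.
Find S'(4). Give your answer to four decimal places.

-0.3571

Put m_i = S'' at the i-th knot. Here h = (1, 1, 1, 1) and Δ = (-5, 7, 6, -4), so the interior equations h_(i-1)·m_(i-1) + 2(h_(i-1)+h_i)·m_i + h_i·m_(i+1) = 6(Δ_i − Δ_(i-1)) read
  1·m_0 + 4·m_1 + 1·m_2 = 6(Δ_1 - Δ_0) = 72
  1·m_1 + 4·m_2 + 1·m_3 = 6(Δ_2 - Δ_1) = -6
  1·m_2 + 4·m_3 + 1·m_4 = 6(Δ_3 - Δ_2) = -60
Clamped end conditions give two more equations: 2h_0·m_0 + h_0·m_1 = 6(Δ_0 - S'(1)) = -60 and h_3·m_3 + 2h_3·m_4 = 6(S'(5) - Δ_3) = 6.
Hence m_0 = -317/7, m_1 = 214/7, m_2 = -5, m_3 = -116/7, m_4 = 79/7.
On [4, 5], S'(x) = b_3 + 2c_3·(x - 4) + 3d_3·(x - 4)² with b_3 = Δ_3 - h_3(2m_3 + m_4)/6 = -5/14, c_3 = m_3/2 = -58/7, d_3 = (m_4 - m_3)/(6h_3) = 65/14. So S'(4) = -5/14.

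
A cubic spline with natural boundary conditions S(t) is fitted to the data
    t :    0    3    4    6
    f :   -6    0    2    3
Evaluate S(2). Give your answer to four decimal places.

-2.1064

Write M_i for S''(x_i). With h_i = 3, 1, 2 and divided differences Δ_i = 2, 2, 1/2, the continuity of S' gives the tridiagonal system
  3·M_0 + 8·M_1 + 1·M_2 = 6(Δ_1 - Δ_0) = 0
  1·M_1 + 6·M_2 + 2·M_3 = 6(Δ_2 - Δ_1) = -9
Natural end conditions: M_0 = M_3 = 0.
Solving the tridiagonal system: M_0 = 0, M_1 = 9/47, M_2 = -72/47, M_3 = 0.
On [0, 3], S(t) = -6 + 179/94·t + 0·t² + 1/94·t³.
With t = 2: S(2) = -99/47.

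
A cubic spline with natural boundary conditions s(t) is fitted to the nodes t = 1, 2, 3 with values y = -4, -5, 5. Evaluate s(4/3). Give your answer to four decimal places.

-5.1481

Put M_i = s'' at the i-th knot. Here h = (1, 1) and Δ = (-1, 10), so the interior equations h_(i-1)·M_(i-1) + 2(h_(i-1)+h_i)·M_i + h_i·M_(i+1) = 6(Δ_i − Δ_(i-1)) read
  1·M_0 + 4·M_1 + 1·M_2 = 6(Δ_1 - Δ_0) = 66
Natural end conditions: M_0 = M_2 = 0.
Solving the tridiagonal system: M_0 = 0, M_1 = 33/2, M_2 = 0.
On [1, 2], s(t) = -4 - 15/4·(t - 1) + 0·(t - 1)² + 11/4·(t - 1)³.
With (t - 1) = 1/3: s(4/3) = -139/27.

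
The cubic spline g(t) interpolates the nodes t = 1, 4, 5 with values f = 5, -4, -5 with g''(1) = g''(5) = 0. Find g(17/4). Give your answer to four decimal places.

-4.3320

Put M_i = g'' at the i-th knot. Here h = (3, 1) and Δ = (-3, -1), so the interior equations h_(i-1)·M_(i-1) + 2(h_(i-1)+h_i)·M_i + h_i·M_(i+1) = 6(Δ_i − Δ_(i-1)) read
  3·M_0 + 8·M_1 + 1·M_2 = 6(Δ_1 - Δ_0) = 12
Natural end conditions: M_0 = M_2 = 0.
Solving: M_0 = 0, M_1 = 3/2, M_2 = 0.
On [4, 5], g(t) = -4 - 3/2·(t - 4) + 3/4·(t - 4)² - 1/4·(t - 4)³.
With (t - 4) = 1/4: g(17/4) = -1109/256.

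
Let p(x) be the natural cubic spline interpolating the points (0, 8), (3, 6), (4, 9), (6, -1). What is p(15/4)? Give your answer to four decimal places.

Let M_i = p''(x_i). Step sizes h_i = 3, 1, 2; slopes of the chords Δ_i = (y_(i+1) - y_i)/h_i = -2/3, 3, -5.
  3·M_0 + 8·M_1 + 1·M_2 = 6(Δ_1 - Δ_0) = 22
  1·M_1 + 6·M_2 + 2·M_3 = 6(Δ_2 - Δ_1) = -48
Natural end conditions: M_0 = M_3 = 0.
Forward elimination and back-substitution give M_0 = 0, M_1 = 180/47, M_2 = -406/47, M_3 = 0.
On [3, 4], p(x) = 6 + 446/141·(x - 3) + 90/47·(x - 3)² - 293/141·(x - 3)³.
With (x - 3) = 3/4: p(15/4) = 25787/3008.

8.5728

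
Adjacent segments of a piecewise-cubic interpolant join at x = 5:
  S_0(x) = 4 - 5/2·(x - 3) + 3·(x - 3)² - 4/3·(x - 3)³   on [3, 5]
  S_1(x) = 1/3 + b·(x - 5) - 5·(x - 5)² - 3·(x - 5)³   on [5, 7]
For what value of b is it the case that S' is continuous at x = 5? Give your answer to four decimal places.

S_0'(x) = -5/2 + 6·(x - 3) - 4·(x - 3)², so S_0'(5) = -13/2. On the right, S_1'(5) = b, so b = -13/2.

-6.5000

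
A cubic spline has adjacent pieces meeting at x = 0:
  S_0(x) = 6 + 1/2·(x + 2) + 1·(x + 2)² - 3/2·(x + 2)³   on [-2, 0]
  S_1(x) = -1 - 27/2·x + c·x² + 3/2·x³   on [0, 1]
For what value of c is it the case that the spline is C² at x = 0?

-8

S_0''(x) = 2 - 9·(x + 2), so S_0''(0) = -16. On the right, S_1''(0) = 2c, so c = -8.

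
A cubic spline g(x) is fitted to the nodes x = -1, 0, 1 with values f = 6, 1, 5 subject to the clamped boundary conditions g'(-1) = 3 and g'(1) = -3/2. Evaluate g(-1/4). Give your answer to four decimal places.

Let σ_i = g''(x_i). Step sizes h_i = 1, 1; slopes of the chords Δ_i = (y_(i+1) - y_i)/h_i = -5, 4.
  1·σ_0 + 4·σ_1 + 1·σ_2 = 6(Δ_1 - Δ_0) = 54
Clamped end conditions give two more equations: 2h_0·σ_0 + h_0·σ_1 = 6(Δ_0 - g'(-1)) = -48 and h_1·σ_1 + 2h_1·σ_2 = 6(g'(1) - Δ_1) = -33.
Solving: σ_0 = -159/4, σ_1 = 63/2, σ_2 = -129/4.
On [-1, 0], g(x) = 6 + 3·(x + 1) - 159/8·(x + 1)² + 95/8·(x + 1)³.
With (x + 1) = 3/4: g(-1/4) = 1065/512.

2.0801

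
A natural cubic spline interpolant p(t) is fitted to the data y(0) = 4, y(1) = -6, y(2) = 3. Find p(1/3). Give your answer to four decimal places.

With M_i denoting the second derivative at x_i, h_i = 1, 1, and Δ_i = (y_(i+1) − y_i)/h_i = -10, 9:
  1·M_0 + 4·M_1 + 1·M_2 = 6(Δ_1 - Δ_0) = 114
Natural end conditions: M_0 = M_2 = 0.
Forward elimination and back-substitution give M_0 = 0, M_1 = 57/2, M_2 = 0.
On [0, 1], p(t) = 4 - 59/4·t + 0·t² + 19/4·t³.
With t = 1/3: p(1/3) = -20/27.

-0.7407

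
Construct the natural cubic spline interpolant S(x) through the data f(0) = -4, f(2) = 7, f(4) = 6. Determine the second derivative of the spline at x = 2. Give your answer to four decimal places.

-4.5000

Write m_i for S''(x_i). With h_i = 2, 2 and divided differences Δ_i = 11/2, -1/2, the continuity of S' gives the tridiagonal system
  2·m_0 + 8·m_1 + 2·m_2 = 6(Δ_1 - Δ_0) = -36
Natural end conditions: m_0 = m_2 = 0.
Solving: m_0 = 0, m_1 = -9/2, m_2 = 0.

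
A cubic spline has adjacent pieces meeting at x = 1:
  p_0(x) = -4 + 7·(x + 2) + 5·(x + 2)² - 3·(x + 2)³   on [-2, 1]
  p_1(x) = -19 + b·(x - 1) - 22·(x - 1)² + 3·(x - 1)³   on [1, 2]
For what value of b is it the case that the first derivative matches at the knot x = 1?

p_0'(x) = 7 + 10·(x + 2) - 9·(x + 2)², so p_0'(1) = -44. On the right, p_1'(1) = b, so b = -44.

-44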